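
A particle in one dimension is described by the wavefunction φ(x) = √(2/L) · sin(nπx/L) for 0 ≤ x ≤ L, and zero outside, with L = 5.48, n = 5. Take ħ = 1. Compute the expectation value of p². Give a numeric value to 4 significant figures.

8.216

p² φ = −ħ² d²φ/dx²; ⟨p²⟩ = −ħ² ∫ φ*·φ'' dx.
d/dx sin(nπx/L) = (nπ/L)·cos(nπx/L) and d²/dx² sin(nπx/L) = −(nπ/L)²·sin(nπx/L); on 0 ≤ x ≤ L, ∫sin²(nπx/L) dx = L/2 and ∫sin(nπx/L)·cos(nπx/L) dx = 0.
⟨p²⟩ = 8.2163.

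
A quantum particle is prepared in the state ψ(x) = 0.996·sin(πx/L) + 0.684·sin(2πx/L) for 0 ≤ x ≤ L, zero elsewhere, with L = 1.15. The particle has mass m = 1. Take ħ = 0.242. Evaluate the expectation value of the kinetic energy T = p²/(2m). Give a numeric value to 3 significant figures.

T = −(ħ²/2m) d²/dx², so ⟨T⟩ = −(ħ²/2m) ∫ ψ*·ψ'' dx / ∫|ψ|² dx; with m = 1.
d²/dx² sin(jπx/L) = −(jπ/L)²·sin(jπx/L); on 0 ≤ x ≤ L, ∫sin²(jπx/L) dx = L/2 and ∫sin(jπx/L)·sin(lπx/L) dx = 0 for j ≠ l, so only diagonal terms survive in ∫|ψ|² and ∫ψ·ψ″; ∫ψ·ψ′ dx = [ψ²/2] between the walls = 0.
State is unnormalized: ∫|ψ|² dx = 0.83943, and ∫ψ*·(−ħ²/2m · ψ'') dx = 0.35980, so ⟨T⟩ = 0.35980 / 0.83943.
⟨T⟩ = 0.42863.

0.429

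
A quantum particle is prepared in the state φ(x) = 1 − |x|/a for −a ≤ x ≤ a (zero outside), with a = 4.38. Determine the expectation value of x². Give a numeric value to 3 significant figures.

1.92

⟨x²⟩ = ∫ x²·|φ|² dx / ∫|φ|² dx (integrals over the domain).
φ is even, so ∫ over [−a, a] = 2∫₀ᵃ with φ = 1 − x/a there: ∫₀ᵃ (1 − x/a)² dx = a/3, ∫₀ᵃ x²(1 − x/a)² dx = a³/30, ∫₀ᵃ x⁴(1 − x/a)² dx = a⁵/105.
State is unnormalized: ∫|φ|² dx = 2.9200, and ∫φ*·x²·φ dx = 5.6018, so ⟨x²⟩ = 5.6018 / 2.9200.
⟨x²⟩ = 1.9184.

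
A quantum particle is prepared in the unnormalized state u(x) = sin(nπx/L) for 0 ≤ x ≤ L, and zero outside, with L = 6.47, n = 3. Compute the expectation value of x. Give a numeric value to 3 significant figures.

3.24

⟨x⟩ = ∫ x·|u|² dx / ∫|u|² dx (integrals over the domain).
With sin²θ = (1 − cos2θ)/2 on 0 ≤ x ≤ L: ∫sin²(nπx/L) dx = L/2, ∫x·sin²(nπx/L) dx = L²/4, ∫x²·sin²(nπx/L) dx = L³·(1/6 − 1/(4n²π²)); higher powers xᵏ the same way, integrating xᵏ·cos(2nπx/L) by parts.
State is unnormalized: ∫|u|² dx = 3.2350, and ∫u*·x·u dx = 10.465, so ⟨x⟩ = 10.465 / 3.2350.
⟨x⟩ = 3.2350.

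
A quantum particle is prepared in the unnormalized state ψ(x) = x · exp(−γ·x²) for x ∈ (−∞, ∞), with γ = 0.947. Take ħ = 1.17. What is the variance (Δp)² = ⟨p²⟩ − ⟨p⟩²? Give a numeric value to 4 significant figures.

Compute ⟨p⟩ and ⟨p²⟩ separately; (Δp)² = ⟨p²⟩ − ⟨p⟩².
Expand each integrand as polynomial × e^(−2γx²) and use ∫x^(2j)·e^(−2γx²) dx = (2j−1)!!/(4γ)^j · √(π/(2γ)), odd powers → 0; here √(π/(2γ)) = 1.2879. Differentiate with the product rule, d/dx e^(−γx²) = −2γx·e^(−γx²).
Normalization: ∫|ψ|² dx = 0.34000.
⟨p⟩ = 0.0000 and ⟨p²⟩ = 3.8890.
(Δp)² = 3.8890 − (0.0000)² = 3.8890.

3.889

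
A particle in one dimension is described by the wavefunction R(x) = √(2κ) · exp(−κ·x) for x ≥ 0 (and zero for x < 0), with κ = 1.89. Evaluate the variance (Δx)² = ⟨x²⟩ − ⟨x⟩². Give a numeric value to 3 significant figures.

0.0700

Compute ⟨x⟩ and ⟨x²⟩ separately, then (Δx)² = ⟨x²⟩ − ⟨x⟩².
Every integrand reduces to terms xʲ·e^(−2κx) on [0, ∞); use ∫₀^∞ xʲ·e^(−2κx) dx = j!/(2κ)^(j+1).
⟨x⟩ = 0.26455 and ⟨x²⟩ = 0.13997.
(Δx)² = 0.13997 − (0.26455)² = 0.069987.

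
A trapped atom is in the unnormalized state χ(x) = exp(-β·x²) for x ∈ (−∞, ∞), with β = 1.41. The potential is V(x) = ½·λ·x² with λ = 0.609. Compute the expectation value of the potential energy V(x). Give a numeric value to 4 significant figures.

0.05399

⟨V⟩ = ∫ V(x)·|χ|² dx / ∫|χ|² dx.
Gaussian moments: ∫x^(2j)·e^(−2βx²) dx = (2j−1)!!/(4β)^j · √(π/(2β)), odd powers integrate to 0; here √(π/(2β)) = 1.0555.
State is unnormalized: ∫|χ|² dx = 1.0555, and ∫χ*·V(x)·χ dx = 0.056985, so ⟨V⟩ = 0.056985 / 1.0555.
⟨V⟩ = 0.053989.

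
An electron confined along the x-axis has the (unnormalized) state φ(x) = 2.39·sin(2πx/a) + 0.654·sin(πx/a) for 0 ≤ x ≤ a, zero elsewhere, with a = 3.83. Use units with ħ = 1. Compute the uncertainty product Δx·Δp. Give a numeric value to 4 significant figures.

1.493

Δx = √(⟨x²⟩−⟨x⟩²), Δp = √(⟨p²⟩−⟨p⟩²).
On 0 ≤ x ≤ a (j ≠ l): ∫sin²(jπx/a) dx = a/2, ∫sin(jπx/a)·sin(lπx/a) dx = 0; diagonal moments ∫x·sin²(jπx/a) dx = a²/4, ∫x²·sin²(jπx/a) dx = a³·(1/6 − 1/(4j²π²)); cross terms ∫x·sin(jπx/a)·sin(lπx/a) dx = 0 for j + l even and −4jla²/(π²(j² − l²)²) for j + l odd, ∫x²·sin(jπx/a)·sin(lπx/a) dx = (−1)^(j+l)·4jla³/(π²(j² − l²)²); higher powers the same way via product-to-sum and parts. d²/dx² sin(jπx/a) = −(jπ/a)²·sin(jπx/a); on 0 ≤ x ≤ a, ∫sin²(jπx/a) dx = a/2 and ∫sin(jπx/a)·sin(lπx/a) dx = 0 for j ≠ l, so only diagonal terms survive in ∫|φ|² and ∫φ·φ″; ∫φ·φ′ dx = [φ²/2] between the walls = 0.
Normalization: ∫|φ|² dx = 11.758.
⟨x⟩ = 1.5637, ⟨x²⟩ = 3.3197 ⇒ Δx = 0.93510.
⟨p⟩ = 0.0000, ⟨p²⟩ = 2.5507 ⇒ Δp = 1.5971.
Δx·Δp = 1.4934.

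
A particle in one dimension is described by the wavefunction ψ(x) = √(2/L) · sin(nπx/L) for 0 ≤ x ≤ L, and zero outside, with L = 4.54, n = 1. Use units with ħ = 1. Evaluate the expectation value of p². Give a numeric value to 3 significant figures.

0.479

p² ψ = −ħ² d²ψ/dx²; ⟨p²⟩ = −ħ² ∫ ψ*·ψ'' dx.
d/dx sin(nπx/L) = (nπ/L)·cos(nπx/L) and d²/dx² sin(nπx/L) = −(nπ/L)²·sin(nπx/L); on 0 ≤ x ≤ L, ∫sin²(nπx/L) dx = L/2 and ∫sin(nπx/L)·cos(nπx/L) dx = 0.
⟨p²⟩ = 0.47884.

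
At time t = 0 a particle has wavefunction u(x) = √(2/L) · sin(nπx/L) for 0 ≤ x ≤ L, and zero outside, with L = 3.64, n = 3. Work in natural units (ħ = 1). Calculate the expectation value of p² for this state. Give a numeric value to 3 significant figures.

p² u = −ħ² d²u/dx²; ⟨p²⟩ = −ħ² ∫ u*·u'' dx.
d/dx sin(nπx/L) = (nπ/L)·cos(nπx/L) and d²/dx² sin(nπx/L) = −(nπ/L)²·sin(nπx/L); on 0 ≤ x ≤ L, ∫sin²(nπx/L) dx = L/2 and ∫sin(nπx/L)·cos(nπx/L) dx = 0.
⟨p²⟩ = 6.7041.

6.70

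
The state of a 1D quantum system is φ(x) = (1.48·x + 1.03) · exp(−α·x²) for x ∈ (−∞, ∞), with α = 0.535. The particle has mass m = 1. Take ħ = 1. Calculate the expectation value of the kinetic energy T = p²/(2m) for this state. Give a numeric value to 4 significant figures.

0.5302

T = −(ħ²/2m) d²/dx², so ⟨T⟩ = −(ħ²/2m) ∫ φ*·φ'' dx / ∫|φ|² dx; with m = 1.
Expand each integrand as polynomial × e^(−2αx²) and use ∫x^(2j)·e^(−2αx²) dx = (2j−1)!!/(4α)^j · √(π/(2α)), odd powers → 0; here √(π/(2α)) = 1.7135. Differentiate with the product rule, d/dx e^(−αx²) = −2αx·e^(−αx²).
State is unnormalized: ∫|φ|² dx = 3.5717, and ∫φ*·(−ħ²/2m · φ'') dx = 1.8937, so ⟨T⟩ = 1.8937 / 3.5717.
⟨T⟩ = 0.53021.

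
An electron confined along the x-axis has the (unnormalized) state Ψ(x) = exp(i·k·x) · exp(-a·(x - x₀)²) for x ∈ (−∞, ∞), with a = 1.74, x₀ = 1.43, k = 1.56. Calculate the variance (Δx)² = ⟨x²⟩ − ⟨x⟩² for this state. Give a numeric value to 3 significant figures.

0.144

Compute ⟨x⟩ and ⟨x²⟩ separately, then (Δx)² = ⟨x²⟩ − ⟨x⟩².
Gaussian moments (u = x − x₀): ∫u^(2j)·e^(−2au²) du = (2j−1)!!/(4a)^j · √(π/(2a)), odd powers integrate to 0; here √(π/(2a)) = 0.95013.
Normalization: ∫|Ψ|² dx = 0.95013.
⟨x⟩ = 1.4300 and ⟨x²⟩ = 2.1886.
(Δx)² = 2.1886 − (1.4300)² = 0.14368.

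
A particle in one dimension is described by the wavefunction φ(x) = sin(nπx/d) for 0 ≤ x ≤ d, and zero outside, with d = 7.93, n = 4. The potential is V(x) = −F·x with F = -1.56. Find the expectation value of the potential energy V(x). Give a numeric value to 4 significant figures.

6.185

⟨V⟩ = ∫ V(x)·|φ|² dx / ∫|φ|² dx.
With sin²θ = (1 − cos2θ)/2 on 0 ≤ x ≤ d: ∫sin²(nπx/d) dx = d/2, ∫x·sin²(nπx/d) dx = d²/4, ∫x²·sin²(nπx/d) dx = d³·(1/6 − 1/(4n²π²)); higher powers xᵏ the same way, integrating xᵏ·cos(2nπx/d) by parts.
State is unnormalized: ∫|φ|² dx = 3.9650, and ∫φ*·V(x)·φ dx = 24.525, so ⟨V⟩ = 24.525 / 3.9650.
⟨V⟩ = 6.1854.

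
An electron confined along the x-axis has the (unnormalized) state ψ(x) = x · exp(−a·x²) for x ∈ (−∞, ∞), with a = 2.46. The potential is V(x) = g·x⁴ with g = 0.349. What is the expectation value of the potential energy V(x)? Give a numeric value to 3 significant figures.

⟨V⟩ = ∫ V(x)·|ψ|² dx / ∫|ψ|² dx.
Expand each integrand as polynomial × e^(−2ax²) and use ∫x^(2j)·e^(−2ax²) dx = (2j−1)!!/(4a)^j · √(π/(2a)), odd powers → 0; here √(π/(2a)) = 0.79908.
State is unnormalized: ∫|ψ|² dx = 0.081208, and ∫ψ*·V(x)·ψ dx = 0.0043906, so ⟨V⟩ = 0.0043906 / 0.081208.
⟨V⟩ = 0.054066.

0.0541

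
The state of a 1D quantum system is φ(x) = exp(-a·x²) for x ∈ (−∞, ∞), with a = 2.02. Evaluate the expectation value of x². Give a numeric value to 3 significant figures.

0.124

⟨x²⟩ = ∫ x²·|φ|² dx / ∫|φ|² dx (integrals over the domain).
Gaussian moments: ∫x^(2j)·e^(−2ax²) dx = (2j−1)!!/(4a)^j · √(π/(2a)), odd powers integrate to 0; here √(π/(2a)) = 0.88183.
State is unnormalized: ∫|φ|² dx = 0.88183, and ∫φ*·x²·φ dx = 0.10914, so ⟨x²⟩ = 0.10914 / 0.88183.
⟨x²⟩ = 0.12376.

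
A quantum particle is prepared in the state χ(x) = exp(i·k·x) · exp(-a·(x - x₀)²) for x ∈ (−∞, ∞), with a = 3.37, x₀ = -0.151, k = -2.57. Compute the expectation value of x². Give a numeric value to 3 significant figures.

0.0970

⟨x²⟩ = ∫ x²·|χ|² dx / ∫|χ|² dx (integrals over the domain).
Gaussian moments (u = x − x₀): ∫u^(2j)·e^(−2au²) du = (2j−1)!!/(4a)^j · √(π/(2a)), odd powers integrate to 0; here √(π/(2a)) = 0.68272.
State is unnormalized: ∫|χ|² dx = 0.68272, and ∫χ*·x²·χ dx = 0.066214, so ⟨x²⟩ = 0.066214 / 0.68272.
⟨x²⟩ = 0.096985.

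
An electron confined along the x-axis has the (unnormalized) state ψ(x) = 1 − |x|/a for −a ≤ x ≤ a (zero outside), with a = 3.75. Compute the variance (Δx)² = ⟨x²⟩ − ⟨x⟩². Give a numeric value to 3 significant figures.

1.41

Compute ⟨x⟩ and ⟨x²⟩ separately, then (Δx)² = ⟨x²⟩ − ⟨x⟩².
ψ is even, so ∫ over [−a, a] = 2∫₀ᵃ with ψ = 1 − x/a there: ∫₀ᵃ (1 − x/a)² dx = a/3, ∫₀ᵃ x²(1 − x/a)² dx = a³/30, ∫₀ᵃ x⁴(1 − x/a)² dx = a⁵/105.
Normalization: ∫|ψ|² dx = 2.5000.
⟨x⟩ = 0.0000 and ⟨x²⟩ = 1.4063.
(Δx)² = 1.4063 − (0.0000)² = 1.4063.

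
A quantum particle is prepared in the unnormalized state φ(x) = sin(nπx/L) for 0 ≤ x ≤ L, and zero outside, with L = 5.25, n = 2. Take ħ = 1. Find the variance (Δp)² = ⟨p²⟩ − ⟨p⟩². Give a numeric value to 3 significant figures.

1.43

Compute ⟨p⟩ and ⟨p²⟩ separately; (Δp)² = ⟨p²⟩ − ⟨p⟩².
d/dx sin(nπx/L) = (nπ/L)·cos(nπx/L) and d²/dx² sin(nπx/L) = −(nπ/L)²·sin(nπx/L); on 0 ≤ x ≤ L, ∫sin²(nπx/L) dx = L/2 and ∫sin(nπx/L)·cos(nπx/L) dx = 0.
Normalization: ∫|φ|² dx = 2.6250.
⟨p⟩ = 0.0000 and ⟨p²⟩ = 1.4323.
(Δp)² = 1.4323 − (0.0000)² = 1.4323.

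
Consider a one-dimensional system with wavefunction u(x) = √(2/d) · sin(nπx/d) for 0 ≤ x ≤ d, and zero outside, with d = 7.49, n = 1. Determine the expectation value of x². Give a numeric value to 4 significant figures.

15.86

⟨x²⟩ = ∫ x²·|u|² dx (integrals over the domain).
With sin²θ = (1 − cos2θ)/2 on 0 ≤ x ≤ d: ∫sin²(nπx/d) dx = d/2, ∫x·sin²(nπx/d) dx = d²/4, ∫x²·sin²(nπx/d) dx = d³·(1/6 − 1/(4n²π²)); higher powers xᵏ the same way, integrating xᵏ·cos(2nπx/d) by parts.
⟨x²⟩ = 15.858.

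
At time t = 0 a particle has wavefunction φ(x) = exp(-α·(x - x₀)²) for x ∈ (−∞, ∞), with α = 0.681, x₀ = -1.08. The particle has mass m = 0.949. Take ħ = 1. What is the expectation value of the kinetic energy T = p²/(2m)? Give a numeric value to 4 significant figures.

T = −(ħ²/2m) d²/dx², so ⟨T⟩ = −(ħ²/2m) ∫ φ*·φ'' dx / ∫|φ|² dx; with m = 0.949.
Gaussian moments (u = x − x₀): ∫u^(2j)·e^(−2αu²) du = (2j−1)!!/(4α)^j · √(π/(2α)), odd powers integrate to 0; here √(π/(2α)) = 1.5188. Derivatives: d/dx e^(−αu²) = −2αu·e^(−αu²), d²/dx² e^(−αu²) = (4α²u² − 2α)·e^(−αu²).
State is unnormalized: ∫|φ|² dx = 1.5188, and ∫φ*·(−ħ²/2m · φ'') dx = 0.54493, so ⟨T⟩ = 0.54493 / 1.5188.
⟨T⟩ = 0.35880.

0.3588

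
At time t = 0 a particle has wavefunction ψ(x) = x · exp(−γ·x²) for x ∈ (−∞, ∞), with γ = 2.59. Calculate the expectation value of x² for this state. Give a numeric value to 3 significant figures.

⟨x²⟩ = ∫ x²·|ψ|² dx / ∫|ψ|² dx (integrals over the domain).
Expand each integrand as polynomial × e^(−2γx²) and use ∫x^(2j)·e^(−2γx²) dx = (2j−1)!!/(4γ)^j · √(π/(2γ)), odd powers → 0; here √(π/(2γ)) = 0.77877.
State is unnormalized: ∫|ψ|² dx = 0.075171, and ∫ψ*·x²·ψ dx = 0.021768, so ⟨x²⟩ = 0.021768 / 0.075171.
⟨x²⟩ = 0.28958.

0.290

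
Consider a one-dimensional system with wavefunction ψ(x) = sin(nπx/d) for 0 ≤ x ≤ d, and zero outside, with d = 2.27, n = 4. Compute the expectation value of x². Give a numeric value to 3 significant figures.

⟨x²⟩ = ∫ x²·|ψ|² dx / ∫|ψ|² dx (integrals over the domain).
With sin²θ = (1 − cos2θ)/2 on 0 ≤ x ≤ d: ∫sin²(nπx/d) dx = d/2, ∫x·sin²(nπx/d) dx = d²/4, ∫x²·sin²(nπx/d) dx = d³·(1/6 − 1/(4n²π²)); higher powers xᵏ the same way, integrating xᵏ·cos(2nπx/d) by parts.
State is unnormalized: ∫|ψ|² dx = 1.1350, and ∫ψ*·x²·ψ dx = 1.9310, so ⟨x²⟩ = 1.9310 / 1.1350.
⟨x²⟩ = 1.7013.

1.70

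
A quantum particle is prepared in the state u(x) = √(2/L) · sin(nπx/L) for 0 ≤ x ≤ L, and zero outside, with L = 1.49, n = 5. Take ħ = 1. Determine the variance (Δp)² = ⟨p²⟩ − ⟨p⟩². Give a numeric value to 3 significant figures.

111.

Compute ⟨p⟩ and ⟨p²⟩ separately; (Δp)² = ⟨p²⟩ − ⟨p⟩².
d/dx sin(nπx/L) = (nπ/L)·cos(nπx/L) and d²/dx² sin(nπx/L) = −(nπ/L)²·sin(nπx/L); on 0 ≤ x ≤ L, ∫sin²(nπx/L) dx = L/2 and ∫sin(nπx/L)·cos(nπx/L) dx = 0.
⟨p⟩ = 0.0000 and ⟨p²⟩ = 111.14.
(Δp)² = 111.14 − (0.0000)² = 111.14.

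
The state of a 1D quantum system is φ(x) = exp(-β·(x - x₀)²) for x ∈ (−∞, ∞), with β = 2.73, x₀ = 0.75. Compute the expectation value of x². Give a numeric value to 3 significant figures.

⟨x²⟩ = ∫ x²·|φ|² dx / ∫|φ|² dx (integrals over the domain).
Gaussian moments (u = x − x₀): ∫u^(2j)·e^(−2βu²) du = (2j−1)!!/(4β)^j · √(π/(2β)), odd powers integrate to 0; here √(π/(2β)) = 0.75854.
State is unnormalized: ∫|φ|² dx = 0.75854, and ∫φ*·x²·φ dx = 0.49614, so ⟨x²⟩ = 0.49614 / 0.75854.
⟨x²⟩ = 0.65408.

0.654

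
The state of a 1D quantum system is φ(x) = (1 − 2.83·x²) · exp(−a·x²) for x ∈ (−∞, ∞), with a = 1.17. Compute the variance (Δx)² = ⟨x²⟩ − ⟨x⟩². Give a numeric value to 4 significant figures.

Compute ⟨x⟩ and ⟨x²⟩ separately, then (Δx)² = ⟨x²⟩ − ⟨x⟩².
Expand each integrand as polynomial × e^(−2ax²) and use ∫x^(2j)·e^(−2ax²) dx = (2j−1)!!/(4a)^j · √(π/(2a)), odd powers → 0; here √(π/(2a)) = 1.1587.
Normalization: ∫|φ|² dx = 1.0284.
⟨x⟩ = 0.0000 and ⟨x²⟩ = 0.68772.
(Δx)² = 0.68772 − (0.0000)² = 0.68772.

0.6877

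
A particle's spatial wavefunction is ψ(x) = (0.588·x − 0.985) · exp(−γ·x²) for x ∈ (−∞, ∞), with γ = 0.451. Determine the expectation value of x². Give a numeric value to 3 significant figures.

⟨x²⟩ = ∫ x²·|ψ|² dx / ∫|ψ|² dx (integrals over the domain).
Expand each integrand as polynomial × e^(−2γx²) and use ∫x^(2j)·e^(−2γx²) dx = (2j−1)!!/(4γ)^j · √(π/(2γ)), odd powers → 0; here √(π/(2γ)) = 1.8663.
State is unnormalized: ∫|ψ|² dx = 2.1684, and ∫ψ*·x²·ψ dx = 1.5985, so ⟨x²⟩ = 1.5985 / 2.1684.
⟨x²⟩ = 0.73720.

0.737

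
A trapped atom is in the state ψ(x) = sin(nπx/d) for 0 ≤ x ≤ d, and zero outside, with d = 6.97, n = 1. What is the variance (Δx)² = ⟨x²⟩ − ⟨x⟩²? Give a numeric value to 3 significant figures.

Compute ⟨x⟩ and ⟨x²⟩ separately, then (Δx)² = ⟨x²⟩ − ⟨x⟩².
With sin²θ = (1 − cos2θ)/2 on 0 ≤ x ≤ d: ∫sin²(nπx/d) dx = d/2, ∫x·sin²(nπx/d) dx = d²/4, ∫x²·sin²(nπx/d) dx = d³·(1/6 − 1/(4n²π²)); higher powers xᵏ the same way, integrating xᵏ·cos(2nπx/d) by parts.
Normalization: ∫|ψ|² dx = 3.4850.
⟨x⟩ = 3.4850 and ⟨x²⟩ = 13.732.
(Δx)² = 13.732 − (3.4850)² = 1.5873.

1.59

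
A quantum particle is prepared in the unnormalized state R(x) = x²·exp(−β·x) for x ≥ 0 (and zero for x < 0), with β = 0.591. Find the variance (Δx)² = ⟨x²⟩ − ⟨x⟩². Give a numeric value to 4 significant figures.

3.579

Compute ⟨x⟩ and ⟨x²⟩ separately, then (Δx)² = ⟨x²⟩ − ⟨x⟩².
Every integrand reduces to terms xʲ·e^(−2βx) on [0, ∞); use ∫₀^∞ xʲ·e^(−2βx) dx = j!/(2β)^(j+1).
Normalization: ∫|R|² dx = 10.402.
⟨x⟩ = 4.2301 and ⟨x²⟩ = 21.473.
(Δx)² = 21.473 − (4.2301)² = 3.5788.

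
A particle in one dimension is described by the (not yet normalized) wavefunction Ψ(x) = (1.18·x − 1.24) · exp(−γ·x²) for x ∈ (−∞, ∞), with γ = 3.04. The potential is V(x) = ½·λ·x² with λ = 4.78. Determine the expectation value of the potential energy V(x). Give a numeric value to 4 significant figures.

⟨V⟩ = ∫ V(x)·|Ψ|² dx / ∫|Ψ|² dx.
Expand each integrand as polynomial × e^(−2γx²) and use ∫x^(2j)·e^(−2γx²) dx = (2j−1)!!/(4γ)^j · √(π/(2γ)), odd powers → 0; here √(π/(2γ)) = 0.71882.
State is unnormalized: ∫|Ψ|² dx = 1.1876, and ∫Ψ*·V(x)·Ψ dx = 0.26577, so ⟨V⟩ = 0.26577 / 1.1876.
⟨V⟩ = 0.22379.

0.2238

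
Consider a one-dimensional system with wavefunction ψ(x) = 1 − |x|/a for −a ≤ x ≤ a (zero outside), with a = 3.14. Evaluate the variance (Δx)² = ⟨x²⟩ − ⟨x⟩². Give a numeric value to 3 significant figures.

Compute ⟨x⟩ and ⟨x²⟩ separately, then (Δx)² = ⟨x²⟩ − ⟨x⟩².
ψ is even, so ∫ over [−a, a] = 2∫₀ᵃ with ψ = 1 − x/a there: ∫₀ᵃ (1 − x/a)² dx = a/3, ∫₀ᵃ x²(1 − x/a)² dx = a³/30, ∫₀ᵃ x⁴(1 − x/a)² dx = a⁵/105.
Normalization: ∫|ψ|² dx = 2.0933.
⟨x⟩ = 0.0000 and ⟨x²⟩ = 0.98596.
(Δx)² = 0.98596 − (0.0000)² = 0.98596.

0.986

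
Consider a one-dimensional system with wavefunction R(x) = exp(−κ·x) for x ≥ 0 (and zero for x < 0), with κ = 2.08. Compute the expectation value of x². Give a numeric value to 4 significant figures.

⟨x²⟩ = ∫ x²·|R|² dx / ∫|R|² dx (integrals over the domain).
Every integrand reduces to terms xʲ·e^(−2κx) on [0, ∞); use ∫₀^∞ xʲ·e^(−2κx) dx = j!/(2κ)^(j+1).
State is unnormalized: ∫|R|² dx = 0.24038, and ∫R*·x²·R dx = 0.027781, so ⟨x²⟩ = 0.027781 / 0.24038.
⟨x²⟩ = 0.11557.

0.1156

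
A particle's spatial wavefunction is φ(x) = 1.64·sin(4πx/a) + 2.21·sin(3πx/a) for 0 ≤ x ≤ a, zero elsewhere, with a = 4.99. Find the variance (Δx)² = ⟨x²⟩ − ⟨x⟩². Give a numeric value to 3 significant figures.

Compute ⟨x⟩ and ⟨x²⟩ separately, then (Δx)² = ⟨x²⟩ − ⟨x⟩².
On 0 ≤ x ≤ a (j ≠ l): ∫sin²(jπx/a) dx = a/2, ∫sin(jπx/a)·sin(lπx/a) dx = 0; diagonal moments ∫x·sin²(jπx/a) dx = a²/4, ∫x²·sin²(jπx/a) dx = a³·(1/6 − 1/(4j²π²)); cross terms ∫x·sin(jπx/a)·sin(lπx/a) dx = 0 for j + l even and −4jla²/(π²(j² − l²)²) for j + l odd, ∫x²·sin(jπx/a)·sin(lπx/a) dx = (−1)^(j+l)·4jla³/(π²(j² − l²)²); higher powers the same way via product-to-sum and parts.
Normalization: ∫|φ|² dx = 18.896.
⟨x⟩ = 1.5469 and ⟨x²⟩ = 3.4508.
(Δx)² = 3.4508 − (1.5469)² = 1.0578.

1.06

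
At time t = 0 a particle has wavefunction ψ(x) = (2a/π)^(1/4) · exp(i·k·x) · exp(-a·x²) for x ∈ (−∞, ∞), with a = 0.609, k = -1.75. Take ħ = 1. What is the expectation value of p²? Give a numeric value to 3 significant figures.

3.67

p² ψ = −ħ² d²ψ/dx²; ⟨p²⟩ = −ħ² ∫ ψ*·ψ'' dx.
Gaussian moments: ∫x^(2j)·e^(−2ax²) dx = (2j−1)!!/(4a)^j · √(π/(2a)), odd powers integrate to 0; here √(π/(2a)) = 1.6060. Derivatives: ψ′ = (ik − 2ax)·ψ, ψ″ = ((ik − 2ax)² − 2a)·ψ; the odd-in-x pieces drop out.
⟨p²⟩ = 3.6715.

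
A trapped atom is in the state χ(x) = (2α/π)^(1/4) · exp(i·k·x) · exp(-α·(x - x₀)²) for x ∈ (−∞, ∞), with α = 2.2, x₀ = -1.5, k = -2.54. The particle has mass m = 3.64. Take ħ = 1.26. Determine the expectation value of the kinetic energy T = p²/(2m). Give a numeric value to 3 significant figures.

1.89

T = −(ħ²/2m) d²/dx², so ⟨T⟩ = −(ħ²/2m) ∫ χ*·χ'' dx; with m = 3.64.
Gaussian moments (u = x − x₀): ∫u^(2j)·e^(−2αu²) du = (2j−1)!!/(4α)^j · √(π/(2α)), odd powers integrate to 0; here √(π/(2α)) = 0.84498. Derivatives: χ′ = (ik − 2αu)·χ, χ″ = ((ik − 2αu)² − 2α)·χ; the odd-in-u pieces drop out.
⟨T⟩ = 1.8867.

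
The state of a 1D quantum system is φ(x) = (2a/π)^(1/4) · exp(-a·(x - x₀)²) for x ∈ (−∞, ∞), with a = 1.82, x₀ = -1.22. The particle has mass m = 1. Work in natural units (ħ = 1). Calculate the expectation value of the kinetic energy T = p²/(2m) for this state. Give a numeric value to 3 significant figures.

0.910

T = −(ħ²/2m) d²/dx², so ⟨T⟩ = −(ħ²/2m) ∫ φ*·φ'' dx; with m = 1.
Gaussian moments (u = x − x₀): ∫u^(2j)·e^(−2au²) du = (2j−1)!!/(4a)^j · √(π/(2a)), odd powers integrate to 0; here √(π/(2a)) = 0.92902. Derivatives: d/dx e^(−au²) = −2au·e^(−au²), d²/dx² e^(−au²) = (4a²u² − 2a)·e^(−au²).
⟨T⟩ = 0.91000.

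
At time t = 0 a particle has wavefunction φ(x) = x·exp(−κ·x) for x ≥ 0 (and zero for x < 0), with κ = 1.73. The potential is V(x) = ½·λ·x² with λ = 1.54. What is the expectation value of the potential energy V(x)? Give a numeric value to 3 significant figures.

⟨V⟩ = ∫ V(x)·|φ|² dx / ∫|φ|² dx.
Every integrand reduces to terms xʲ·e^(−2κx) on [0, ∞); use ∫₀^∞ xʲ·e^(−2κx) dx = j!/(2κ)^(j+1).
State is unnormalized: ∫|φ|² dx = 0.048284, and ∫φ*·V(x)·φ dx = 0.037267, so ⟨V⟩ = 0.037267 / 0.048284.
⟨V⟩ = 0.77183.

0.772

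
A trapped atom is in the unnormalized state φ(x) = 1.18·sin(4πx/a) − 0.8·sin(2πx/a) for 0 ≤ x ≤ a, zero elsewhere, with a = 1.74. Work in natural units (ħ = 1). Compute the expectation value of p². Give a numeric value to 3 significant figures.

39.8

p² φ = −ħ² d²φ/dx²; ⟨p²⟩ = −ħ² ∫ φ*·φ'' dx / ∫|φ|² dx.
d²/dx² sin(jπx/a) = −(jπ/a)²·sin(jπx/a); on 0 ≤ x ≤ a, ∫sin²(jπx/a) dx = a/2 and ∫sin(jπx/a)·sin(lπx/a) dx = 0 for j ≠ l, so only diagonal terms survive in ∫|φ|² and ∫φ·φ″; ∫φ·φ′ dx = [φ²/2] between the walls = 0.
State is unnormalized: ∫|φ|² dx = 1.7682, and ∫φ*·(−ħ² φ'') dx = 70.444, so ⟨p²⟩ = 70.444 / 1.7682.
⟨p²⟩ = 39.840.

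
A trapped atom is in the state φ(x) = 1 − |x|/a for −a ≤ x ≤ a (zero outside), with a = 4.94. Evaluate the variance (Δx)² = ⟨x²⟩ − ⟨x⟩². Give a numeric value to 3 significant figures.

Compute ⟨x⟩ and ⟨x²⟩ separately, then (Δx)² = ⟨x²⟩ − ⟨x⟩².
φ is even, so ∫ over [−a, a] = 2∫₀ᵃ with φ = 1 − x/a there: ∫₀ᵃ (1 − x/a)² dx = a/3, ∫₀ᵃ x²(1 − x/a)² dx = a³/30, ∫₀ᵃ x⁴(1 − x/a)² dx = a⁵/105.
Normalization: ∫|φ|² dx = 3.2933.
⟨x⟩ = 0.0000 and ⟨x²⟩ = 2.4404.
(Δx)² = 2.4404 − (0.0000)² = 2.4404.

2.44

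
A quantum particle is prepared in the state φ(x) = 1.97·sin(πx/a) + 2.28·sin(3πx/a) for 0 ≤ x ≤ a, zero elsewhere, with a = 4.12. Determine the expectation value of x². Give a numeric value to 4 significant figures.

5.874

⟨x²⟩ = ∫ x²·|φ|² dx / ∫|φ|² dx (integrals over the domain).
On 0 ≤ x ≤ a (j ≠ l): ∫sin²(jπx/a) dx = a/2, ∫sin(jπx/a)·sin(lπx/a) dx = 0; diagonal moments ∫x·sin²(jπx/a) dx = a²/4, ∫x²·sin²(jπx/a) dx = a³·(1/6 − 1/(4j²π²)); cross terms ∫x·sin(jπx/a)·sin(lπx/a) dx = 0 for j + l even and −4jla²/(π²(j² − l²)²) for j + l odd, ∫x²·sin(jπx/a)·sin(lπx/a) dx = (−1)^(j+l)·4jla³/(π²(j² − l²)²); higher powers the same way via product-to-sum and parts.
State is unnormalized: ∫|φ|² dx = 18.703, and ∫φ*·x²·φ dx = 109.86, so ⟨x²⟩ = 109.86 / 18.703.
⟨x²⟩ = 5.8740.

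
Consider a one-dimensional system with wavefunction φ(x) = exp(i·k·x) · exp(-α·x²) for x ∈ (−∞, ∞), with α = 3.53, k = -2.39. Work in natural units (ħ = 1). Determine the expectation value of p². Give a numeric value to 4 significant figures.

9.242

p² φ = −ħ² d²φ/dx²; ⟨p²⟩ = −ħ² ∫ φ*·φ'' dx / ∫|φ|² dx.
Gaussian moments: ∫x^(2j)·e^(−2αx²) dx = (2j−1)!!/(4α)^j · √(π/(2α)), odd powers integrate to 0; here √(π/(2α)) = 0.66707. Derivatives: φ′ = (ik − 2αx)·φ, φ″ = ((ik − 2αx)² − 2α)·φ; the odd-in-x pieces drop out.
State is unnormalized: ∫|φ|² dx = 0.66707, and ∫φ*·(−ħ² φ'') dx = 6.1651, so ⟨p²⟩ = 6.1651 / 0.66707.
⟨p²⟩ = 9.2421.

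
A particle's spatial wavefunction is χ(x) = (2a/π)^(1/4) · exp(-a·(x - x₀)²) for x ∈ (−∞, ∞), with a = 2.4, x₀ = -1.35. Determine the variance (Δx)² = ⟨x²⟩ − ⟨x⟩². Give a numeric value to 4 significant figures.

Compute ⟨x⟩ and ⟨x²⟩ separately, then (Δx)² = ⟨x²⟩ − ⟨x⟩².
Gaussian moments (u = x − x₀): ∫u^(2j)·e^(−2au²) du = (2j−1)!!/(4a)^j · √(π/(2a)), odd powers integrate to 0; here √(π/(2a)) = 0.80901.
⟨x⟩ = -1.3500 and ⟨x²⟩ = 1.9267.
(Δx)² = 1.9267 − (-1.3500)² = 0.10417.

0.1042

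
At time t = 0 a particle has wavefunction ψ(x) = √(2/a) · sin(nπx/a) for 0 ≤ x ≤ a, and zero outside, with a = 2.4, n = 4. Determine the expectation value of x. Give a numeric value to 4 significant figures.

⟨x⟩ = ∫ x·|ψ|² dx (integrals over the domain).
With sin²θ = (1 − cos2θ)/2 on 0 ≤ x ≤ a: ∫sin²(nπx/a) dx = a/2, ∫x·sin²(nπx/a) dx = a²/4, ∫x²·sin²(nπx/a) dx = a³·(1/6 − 1/(4n²π²)); higher powers xᵏ the same way, integrating xᵏ·cos(2nπx/a) by parts.
⟨x⟩ = 1.2000.

1.200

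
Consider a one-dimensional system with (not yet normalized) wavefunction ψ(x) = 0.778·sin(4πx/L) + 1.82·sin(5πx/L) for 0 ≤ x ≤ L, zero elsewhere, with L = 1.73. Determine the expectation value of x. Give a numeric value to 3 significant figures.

⟨x⟩ = ∫ x·|ψ|² dx / ∫|ψ|² dx (integrals over the domain).
On 0 ≤ x ≤ L (j ≠ l): ∫sin²(jπx/L) dx = L/2, ∫sin(jπx/L)·sin(lπx/L) dx = 0; diagonal moments ∫x·sin²(jπx/L) dx = L²/4, ∫x²·sin²(jπx/L) dx = L³·(1/6 − 1/(4j²π²)); cross terms ∫x·sin(jπx/L)·sin(lπx/L) dx = 0 for j + l even and −4jlL²/(π²(j² − l²)²) for j + l odd, ∫x²·sin(jπx/L)·sin(lπx/L) dx = (−1)^(j+l)·4jlL³/(π²(j² − l²)²); higher powers the same way via product-to-sum and parts.
State is unnormalized: ∫|ψ|² dx = 3.3888, and ∫ψ*·x·ψ dx = 2.0831, so ⟨x⟩ = 2.0831 / 3.3888.
⟨x⟩ = 0.61472.

0.615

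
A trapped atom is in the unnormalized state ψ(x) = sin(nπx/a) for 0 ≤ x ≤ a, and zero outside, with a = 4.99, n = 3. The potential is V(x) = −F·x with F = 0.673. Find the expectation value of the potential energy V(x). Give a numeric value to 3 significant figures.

-1.68

⟨V⟩ = ∫ V(x)·|ψ|² dx / ∫|ψ|² dx.
With sin²θ = (1 − cos2θ)/2 on 0 ≤ x ≤ a: ∫sin²(nπx/a) dx = a/2, ∫x·sin²(nπx/a) dx = a²/4, ∫x²·sin²(nπx/a) dx = a³·(1/6 − 1/(4n²π²)); higher powers xᵏ the same way, integrating xᵏ·cos(2nπx/a) by parts.
State is unnormalized: ∫|ψ|² dx = 2.4950, and ∫ψ*·V(x)·ψ dx = -4.1894, so ⟨V⟩ = -4.1894 / 2.4950.
⟨V⟩ = -1.6791.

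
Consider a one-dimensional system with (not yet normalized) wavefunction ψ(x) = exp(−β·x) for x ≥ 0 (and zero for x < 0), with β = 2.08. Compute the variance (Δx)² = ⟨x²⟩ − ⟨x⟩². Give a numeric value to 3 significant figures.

0.0578

Compute ⟨x⟩ and ⟨x²⟩ separately, then (Δx)² = ⟨x²⟩ − ⟨x⟩².
Every integrand reduces to terms xʲ·e^(−2βx) on [0, ∞); use ∫₀^∞ xʲ·e^(−2βx) dx = j!/(2β)^(j+1).
Normalization: ∫|ψ|² dx = 0.24038.
⟨x⟩ = 0.24038 and ⟨x²⟩ = 0.11557.
(Δx)² = 0.11557 − (0.24038)² = 0.057785.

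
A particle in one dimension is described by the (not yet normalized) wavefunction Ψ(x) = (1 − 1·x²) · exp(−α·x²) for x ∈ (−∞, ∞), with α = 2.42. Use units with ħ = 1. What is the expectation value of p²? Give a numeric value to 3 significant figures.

p² Ψ = −ħ² d²Ψ/dx²; ⟨p²⟩ = −ħ² ∫ Ψ*·Ψ'' dx / ∫|Ψ|² dx.
Expand each integrand as polynomial × e^(−2αx²) and use ∫x^(2j)·e^(−2αx²) dx = (2j−1)!!/(4α)^j · √(π/(2α)), odd powers → 0; here √(π/(2α)) = 0.80566. Differentiate with the product rule, d/dx e^(−αx²) = −2αx·e^(−αx²).
State is unnormalized: ∫|Ψ|² dx = 0.66500, and ∫Ψ*·(−ħ² Ψ'') dx = 2.4982, so ⟨p²⟩ = 2.4982 / 0.66500.
⟨p²⟩ = 3.7567.

3.76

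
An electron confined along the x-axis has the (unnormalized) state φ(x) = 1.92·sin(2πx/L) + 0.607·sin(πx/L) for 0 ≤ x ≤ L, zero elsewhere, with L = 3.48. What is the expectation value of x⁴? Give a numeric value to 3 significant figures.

15.1

⟨x⁴⟩ = ∫ x⁴·|φ|² dx / ∫|φ|² dx (integrals over the domain).
On 0 ≤ x ≤ L (j ≠ l): ∫sin²(jπx/L) dx = L/2, ∫sin(jπx/L)·sin(lπx/L) dx = 0; diagonal moments ∫x·sin²(jπx/L) dx = L²/4, ∫x²·sin²(jπx/L) dx = L³·(1/6 − 1/(4j²π²)); cross terms ∫x·sin(jπx/L)·sin(lπx/L) dx = 0 for j + l even and −4jlL²/(π²(j² − l²)²) for j + l odd, ∫x²·sin(jπx/L)·sin(lπx/L) dx = (−1)^(j+l)·4jlL³/(π²(j² − l²)²); higher powers the same way via product-to-sum and parts.
State is unnormalized: ∫|φ|² dx = 7.0554, and ∫φ*·x⁴·φ dx = 106.41, so ⟨x⁴⟩ = 106.41 / 7.0554.
⟨x⁴⟩ = 15.082.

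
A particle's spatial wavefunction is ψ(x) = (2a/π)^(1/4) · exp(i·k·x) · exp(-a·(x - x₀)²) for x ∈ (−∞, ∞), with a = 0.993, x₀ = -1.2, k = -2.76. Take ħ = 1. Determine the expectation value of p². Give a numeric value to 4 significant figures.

p² ψ = −ħ² d²ψ/dx²; ⟨p²⟩ = −ħ² ∫ ψ*·ψ'' dx.
Gaussian moments (u = x − x₀): ∫u^(2j)·e^(−2au²) du = (2j−1)!!/(4a)^j · √(π/(2a)), odd powers integrate to 0; here √(π/(2a)) = 1.2577. Derivatives: ψ′ = (ik − 2au)·ψ, ψ″ = ((ik − 2au)² − 2a)·ψ; the odd-in-u pieces drop out.
⟨p²⟩ = 8.6106.

8.611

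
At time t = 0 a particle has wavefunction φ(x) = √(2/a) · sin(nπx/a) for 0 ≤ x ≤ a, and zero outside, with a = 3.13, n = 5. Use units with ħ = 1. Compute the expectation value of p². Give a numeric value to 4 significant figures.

p² φ = −ħ² d²φ/dx²; ⟨p²⟩ = −ħ² ∫ φ*·φ'' dx.
d/dx sin(nπx/a) = (nπ/a)·cos(nπx/a) and d²/dx² sin(nπx/a) = −(nπ/a)²·sin(nπx/a); on 0 ≤ x ≤ a, ∫sin²(nπx/a) dx = a/2 and ∫sin(nπx/a)·cos(nπx/a) dx = 0.
⟨p²⟩ = 25.186.

25.19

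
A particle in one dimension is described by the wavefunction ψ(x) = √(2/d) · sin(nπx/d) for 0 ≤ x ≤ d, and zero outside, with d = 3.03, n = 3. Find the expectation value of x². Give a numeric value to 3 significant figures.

⟨x²⟩ = ∫ x²·|ψ|² dx (integrals over the domain).
With sin²θ = (1 − cos2θ)/2 on 0 ≤ x ≤ d: ∫sin²(nπx/d) dx = d/2, ∫x·sin²(nπx/d) dx = d²/4, ∫x²·sin²(nπx/d) dx = d³·(1/6 − 1/(4n²π²)); higher powers xᵏ the same way, integrating xᵏ·cos(2nπx/d) by parts.
⟨x²⟩ = 3.0086.

3.01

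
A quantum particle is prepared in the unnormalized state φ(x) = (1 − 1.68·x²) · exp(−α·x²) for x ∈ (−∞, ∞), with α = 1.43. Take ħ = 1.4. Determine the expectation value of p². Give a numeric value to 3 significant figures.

p² φ = −ħ² d²φ/dx²; ⟨p²⟩ = −ħ² ∫ φ*·φ'' dx / ∫|φ|² dx.
Expand each integrand as polynomial × e^(−2αx²) and use ∫x^(2j)·e^(−2αx²) dx = (2j−1)!!/(4α)^j · √(π/(2α)), odd powers → 0; here √(π/(2α)) = 1.0481. Differentiate with the product rule, d/dx e^(−αx²) = −2αx·e^(−αx²).
State is unnormalized: ∫|φ|² dx = 0.70365, and ∫φ*·(−ħ² φ'') dx = 6.4369, so ⟨p²⟩ = 6.4369 / 0.70365.
⟨p²⟩ = 9.1478.

9.15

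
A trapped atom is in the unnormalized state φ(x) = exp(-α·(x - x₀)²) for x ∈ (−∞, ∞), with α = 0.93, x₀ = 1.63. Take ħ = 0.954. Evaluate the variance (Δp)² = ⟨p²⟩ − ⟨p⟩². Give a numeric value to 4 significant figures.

Compute ⟨p⟩ and ⟨p²⟩ separately; (Δp)² = ⟨p²⟩ − ⟨p⟩².
Gaussian moments (u = x − x₀): ∫u^(2j)·e^(−2αu²) du = (2j−1)!!/(4α)^j · √(π/(2α)), odd powers integrate to 0; here √(π/(2α)) = 1.2996. Derivatives: d/dx e^(−αu²) = −2αu·e^(−αu²), d²/dx² e^(−αu²) = (4α²u² − 2α)·e^(−αu²).
Normalization: ∫|φ|² dx = 1.2996.
⟨p⟩ = 0.0000 and ⟨p²⟩ = 0.84641.
(Δp)² = 0.84641 − (0.0000)² = 0.84641.

0.8464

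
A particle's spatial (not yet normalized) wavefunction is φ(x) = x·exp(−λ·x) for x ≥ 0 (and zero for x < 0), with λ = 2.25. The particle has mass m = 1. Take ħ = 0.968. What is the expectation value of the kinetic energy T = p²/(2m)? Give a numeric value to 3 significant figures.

T = −(ħ²/2m) d²/dx², so ⟨T⟩ = −(ħ²/2m) ∫ φ*·φ'' dx / ∫|φ|² dx; with m = 1.
Differentiate x·exp(−λ·x) with the product rule; every integrand then reduces to terms xʲ·e^(−2λx) on [0, ∞), with ∫₀^∞ xʲ·e^(−2λx) dx = j!/(2λ)^(j+1).
State is unnormalized: ∫|φ|² dx = 0.021948, and ∫φ*·(−ħ²/2m · φ'') dx = 0.052057, so ⟨T⟩ = 0.052057 / 0.021948.
⟨T⟩ = 2.3718.

2.37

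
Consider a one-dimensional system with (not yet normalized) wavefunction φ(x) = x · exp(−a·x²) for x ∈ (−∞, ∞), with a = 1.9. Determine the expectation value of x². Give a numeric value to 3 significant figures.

0.395

⟨x²⟩ = ∫ x²·|φ|² dx / ∫|φ|² dx (integrals over the domain).
Expand each integrand as polynomial × e^(−2ax²) and use ∫x^(2j)·e^(−2ax²) dx = (2j−1)!!/(4a)^j · √(π/(2a)), odd powers → 0; here √(π/(2a)) = 0.90925.
State is unnormalized: ∫|φ|² dx = 0.11964, and ∫φ*·x²·φ dx = 0.047226, so ⟨x²⟩ = 0.047226 / 0.11964.
⟨x²⟩ = 0.39474.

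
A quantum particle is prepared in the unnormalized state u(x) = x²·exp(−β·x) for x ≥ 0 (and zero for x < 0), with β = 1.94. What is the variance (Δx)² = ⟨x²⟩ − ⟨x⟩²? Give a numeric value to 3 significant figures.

Compute ⟨x⟩ and ⟨x²⟩ separately, then (Δx)² = ⟨x²⟩ − ⟨x⟩².
Every integrand reduces to terms xʲ·e^(−2βx) on [0, ∞); use ∫₀^∞ xʲ·e^(−2βx) dx = j!/(2β)^(j+1).
Normalization: ∫|u|² dx = 0.027293.
⟨x⟩ = 1.2887 and ⟨x²⟩ = 1.9928.
(Δx)² = 1.9928 − (1.2887)² = 0.33213.

0.332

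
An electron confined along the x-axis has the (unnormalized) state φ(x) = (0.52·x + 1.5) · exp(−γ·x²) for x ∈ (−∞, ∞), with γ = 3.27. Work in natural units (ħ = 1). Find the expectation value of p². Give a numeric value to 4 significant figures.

3.330

p² φ = −ħ² d²φ/dx²; ⟨p²⟩ = −ħ² ∫ φ*·φ'' dx / ∫|φ|² dx.
Expand each integrand as polynomial × e^(−2γx²) and use ∫x^(2j)·e^(−2γx²) dx = (2j−1)!!/(4γ)^j · √(π/(2γ)), odd powers → 0; here √(π/(2γ)) = 0.69308. Differentiate with the product rule, d/dx e^(−γx²) = −2γx·e^(−γx²).
State is unnormalized: ∫|φ|² dx = 1.5738, and ∫φ*·(−ħ² φ'') dx = 5.2399, so ⟨p²⟩ = 5.2399 / 1.5738.
⟨p²⟩ = 3.3295.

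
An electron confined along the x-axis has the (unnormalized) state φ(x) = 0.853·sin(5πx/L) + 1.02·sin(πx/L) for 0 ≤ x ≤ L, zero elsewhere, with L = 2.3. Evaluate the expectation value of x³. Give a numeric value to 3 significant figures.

⟨x³⟩ = ∫ x³·|φ|² dx / ∫|φ|² dx (integrals over the domain).
On 0 ≤ x ≤ L (j ≠ l): ∫sin²(jπx/L) dx = L/2, ∫sin(jπx/L)·sin(lπx/L) dx = 0; diagonal moments ∫x·sin²(jπx/L) dx = L²/4, ∫x²·sin²(jπx/L) dx = L³·(1/6 − 1/(4j²π²)); cross terms ∫x·sin(jπx/L)·sin(lπx/L) dx = 0 for j + l even and −4jlL²/(π²(j² − l²)²) for j + l odd, ∫x²·sin(jπx/L)·sin(lπx/L) dx = (−1)^(j+l)·4jlL³/(π²(j² − l²)²); higher powers the same way via product-to-sum and parts.
State is unnormalized: ∫|φ|² dx = 2.0332, and ∫φ*·x³·φ dx = 5.3043, so ⟨x³⟩ = 5.3043 / 2.0332.
⟨x³⟩ = 2.6088.

2.61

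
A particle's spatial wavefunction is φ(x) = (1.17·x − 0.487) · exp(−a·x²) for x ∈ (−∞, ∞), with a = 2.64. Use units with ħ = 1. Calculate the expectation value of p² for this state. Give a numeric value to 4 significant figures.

p² φ = −ħ² d²φ/dx²; ⟨p²⟩ = −ħ² ∫ φ*·φ'' dx / ∫|φ|² dx.
Expand each integrand as polynomial × e^(−2ax²) and use ∫x^(2j)·e^(−2ax²) dx = (2j−1)!!/(4a)^j · √(π/(2a)), odd powers → 0; here √(π/(2a)) = 0.77136. Differentiate with the product rule, d/dx e^(−ax²) = −2ax·e^(−ax²).
State is unnormalized: ∫|φ|² dx = 0.28294, and ∫φ*·(−ħ² φ'') dx = 1.2749, so ⟨p²⟩ = 1.2749 / 0.28294.
⟨p²⟩ = 4.5060.

4.506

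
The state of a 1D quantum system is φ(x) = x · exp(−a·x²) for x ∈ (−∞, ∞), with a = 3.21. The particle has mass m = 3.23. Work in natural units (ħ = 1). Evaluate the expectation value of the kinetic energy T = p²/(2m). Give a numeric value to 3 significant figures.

T = −(ħ²/2m) d²/dx², so ⟨T⟩ = −(ħ²/2m) ∫ φ*·φ'' dx / ∫|φ|² dx; with m = 3.23.
Expand each integrand as polynomial × e^(−2ax²) and use ∫x^(2j)·e^(−2ax²) dx = (2j−1)!!/(4a)^j · √(π/(2a)), odd powers → 0; here √(π/(2a)) = 0.69953. Differentiate with the product rule, d/dx e^(−ax²) = −2ax·e^(−ax²).
State is unnormalized: ∫|φ|² dx = 0.054481, and ∫φ*·(−ħ²/2m · φ'') dx = 0.081215, so ⟨T⟩ = 0.081215 / 0.054481.
⟨T⟩ = 1.4907.

1.49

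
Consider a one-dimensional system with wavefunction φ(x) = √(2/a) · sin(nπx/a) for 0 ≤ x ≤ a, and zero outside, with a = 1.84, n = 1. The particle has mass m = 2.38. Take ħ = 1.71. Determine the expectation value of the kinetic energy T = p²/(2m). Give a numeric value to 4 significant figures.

T = −(ħ²/2m) d²/dx², so ⟨T⟩ = −(ħ²/2m) ∫ φ*·φ'' dx; with m = 2.38.
d/dx sin(nπx/a) = (nπ/a)·cos(nπx/a) and d²/dx² sin(nπx/a) = −(nπ/a)²·sin(nπx/a); on 0 ≤ x ≤ a, ∫sin²(nπx/a) dx = a/2 and ∫sin(nπx/a)·cos(nπx/a) dx = 0.
⟨T⟩ = 1.7908.

1.791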